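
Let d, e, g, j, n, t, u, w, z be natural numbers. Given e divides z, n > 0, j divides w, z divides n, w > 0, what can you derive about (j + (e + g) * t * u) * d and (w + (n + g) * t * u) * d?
(j + (e + g) * t * u) * d ≤ (w + (n + g) * t * u) * d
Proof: j divides w and w > 0, thus j ≤ w. From e divides z and z divides n, e divides n. n > 0, so e ≤ n. Then e + g ≤ n + g. By multiplying by a non-negative, (e + g) * t ≤ (n + g) * t. By multiplying by a non-negative, (e + g) * t * u ≤ (n + g) * t * u. j ≤ w, so j + (e + g) * t * u ≤ w + (n + g) * t * u. By multiplying by a non-negative, (j + (e + g) * t * u) * d ≤ (w + (n + g) * t * u) * d.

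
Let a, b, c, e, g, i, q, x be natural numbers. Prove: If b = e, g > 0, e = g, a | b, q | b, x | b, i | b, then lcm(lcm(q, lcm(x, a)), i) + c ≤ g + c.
b = e and e = g, so b = g. Since x | b and a | b, lcm(x, a) | b. Since q | b, lcm(q, lcm(x, a)) | b. i | b, so lcm(lcm(q, lcm(x, a)), i) | b. b = g, so lcm(lcm(q, lcm(x, a)), i) | g. Since g > 0, lcm(lcm(q, lcm(x, a)), i) ≤ g. Then lcm(lcm(q, lcm(x, a)), i) + c ≤ g + c.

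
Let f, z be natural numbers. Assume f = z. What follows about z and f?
z = f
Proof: f = z. By symmetry, z = f.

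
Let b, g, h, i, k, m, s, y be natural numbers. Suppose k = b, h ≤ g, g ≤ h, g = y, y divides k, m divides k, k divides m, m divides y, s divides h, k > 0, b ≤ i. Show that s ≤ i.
From h ≤ g and g ≤ h, h = g. g = y, so h = y. m divides k and k divides m, thus m = k. Since m divides y, k divides y. y divides k, so y = k. Since h = y, h = k. Because s divides h, s divides k. Since k > 0, s ≤ k. Since k = b, s ≤ b. Since b ≤ i, s ≤ i.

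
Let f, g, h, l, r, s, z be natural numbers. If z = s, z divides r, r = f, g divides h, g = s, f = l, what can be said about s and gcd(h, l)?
s divides gcd(h, l)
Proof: g = s and g divides h, therefore s divides h. r = f and z divides r, thus z divides f. z = s, so s divides f. f = l, so s divides l. Since s divides h, s divides gcd(h, l).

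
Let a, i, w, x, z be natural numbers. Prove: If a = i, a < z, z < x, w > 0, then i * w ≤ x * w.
a = i and a < z, hence i < z. Since z < x, i < x. Using w > 0 and multiplying by a positive, i * w < x * w. Then i * w ≤ x * w.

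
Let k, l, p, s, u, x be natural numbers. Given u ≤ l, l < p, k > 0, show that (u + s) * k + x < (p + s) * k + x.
Because u ≤ l and l < p, u < p. Then u + s < p + s. k > 0, so (u + s) * k < (p + s) * k. Then (u + s) * k + x < (p + s) * k + x.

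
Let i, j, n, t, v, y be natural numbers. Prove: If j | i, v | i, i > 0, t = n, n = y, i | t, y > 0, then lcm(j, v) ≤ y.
Since j | i and v | i, lcm(j, v) | i. Since i > 0, lcm(j, v) ≤ i. From t = n and n = y, t = y. From i | t, i | y. Since y > 0, i ≤ y. lcm(j, v) ≤ i, so lcm(j, v) ≤ y.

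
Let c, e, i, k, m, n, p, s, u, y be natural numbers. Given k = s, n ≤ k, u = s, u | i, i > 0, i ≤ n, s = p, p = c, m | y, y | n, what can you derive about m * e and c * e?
m * e | c * e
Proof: k = s and n ≤ k, hence n ≤ s. u | i and i > 0, hence u ≤ i. u = s, so s ≤ i. Since i ≤ n, s ≤ n. From n ≤ s, n = s. Since s = p, n = p. Because p = c, n = c. Since m | y and y | n, m | n. Because n = c, m | c. Then m * e | c * e.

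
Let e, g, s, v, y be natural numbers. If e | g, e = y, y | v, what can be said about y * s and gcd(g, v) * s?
y * s | gcd(g, v) * s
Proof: e = y and e | g, so y | g. From y | v, y | gcd(g, v). Then y * s | gcd(g, v) * s.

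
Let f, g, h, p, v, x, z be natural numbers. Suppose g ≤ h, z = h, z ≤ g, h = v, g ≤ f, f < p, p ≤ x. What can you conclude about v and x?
v < x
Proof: Because z = h and z ≤ g, h ≤ g. g ≤ h, so g = h. h = v, so g = v. Since f < p and p ≤ x, f < x. Because g ≤ f, g < x. Since g = v, v < x.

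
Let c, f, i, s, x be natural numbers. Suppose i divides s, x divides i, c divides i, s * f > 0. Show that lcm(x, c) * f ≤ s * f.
x divides i and c divides i, hence lcm(x, c) divides i. i divides s, so lcm(x, c) divides s. Then lcm(x, c) * f divides s * f. Since s * f > 0, lcm(x, c) * f ≤ s * f.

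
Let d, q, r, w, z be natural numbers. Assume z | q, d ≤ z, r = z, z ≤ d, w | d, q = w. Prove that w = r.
q = w and z | q, hence z | w. d ≤ z and z ≤ d, so d = z. Since w | d, w | z. Because z | w, z = w. r = z, so r = w. Then w = r.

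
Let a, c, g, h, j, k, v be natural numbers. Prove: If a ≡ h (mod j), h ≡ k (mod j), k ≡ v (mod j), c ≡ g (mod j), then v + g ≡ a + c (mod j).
a ≡ h (mod j) and h ≡ k (mod j), so a ≡ k (mod j). k ≡ v (mod j), so a ≡ v (mod j). Since c ≡ g (mod j), by adding congruences, a + c ≡ v + g (mod j). Then v + g ≡ a + c (mod j).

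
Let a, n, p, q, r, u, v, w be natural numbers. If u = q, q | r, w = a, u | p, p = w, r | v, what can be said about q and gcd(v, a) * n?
q | gcd(v, a) * n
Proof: q | r and r | v, therefore q | v. p = w and w = a, therefore p = a. Since u | p, u | a. u = q, so q | a. Since q | v, q | gcd(v, a). Then q | gcd(v, a) * n.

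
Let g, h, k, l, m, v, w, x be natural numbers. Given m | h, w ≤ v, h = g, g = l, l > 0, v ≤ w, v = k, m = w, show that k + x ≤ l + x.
w ≤ v and v ≤ w, so w = v. v = k, so w = k. Because h = g and g = l, h = l. m = w and m | h, so w | h. Since h = l, w | l. Since l > 0, w ≤ l. Since w = k, k ≤ l. Then k + x ≤ l + x.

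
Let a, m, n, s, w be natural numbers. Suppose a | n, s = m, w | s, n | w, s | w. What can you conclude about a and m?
a | m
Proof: w | s and s | w, so w = s. s = m, so w = m. a | n and n | w, thus a | w. w = m, so a | m.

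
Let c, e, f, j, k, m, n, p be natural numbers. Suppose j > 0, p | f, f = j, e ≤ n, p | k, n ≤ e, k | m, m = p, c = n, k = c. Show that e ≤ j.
n ≤ e and e ≤ n, thus n = e. m = p and k | m, hence k | p. Since p | k, p = k. k = c, so p = c. p | f, so c | f. Since c = n, n | f. Since f = j, n | j. Since j > 0, n ≤ j. n = e, so e ≤ j.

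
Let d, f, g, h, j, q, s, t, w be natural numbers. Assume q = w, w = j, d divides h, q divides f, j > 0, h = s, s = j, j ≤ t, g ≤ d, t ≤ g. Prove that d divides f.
j ≤ t and t ≤ g, so j ≤ g. g ≤ d, so j ≤ d. h = s and s = j, hence h = j. d divides h, so d divides j. j > 0, so d ≤ j. Since j ≤ d, j = d. w = j, so w = d. q = w and q divides f, so w divides f. w = d, so d divides f.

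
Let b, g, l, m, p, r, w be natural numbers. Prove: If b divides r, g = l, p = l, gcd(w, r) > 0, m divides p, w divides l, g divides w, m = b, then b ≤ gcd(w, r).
From g = l and g divides w, l divides w. w divides l, so l = w. p = l and m divides p, so m divides l. Since l = w, m divides w. From m = b, b divides w. Because b divides r, b divides gcd(w, r). gcd(w, r) > 0, so b ≤ gcd(w, r).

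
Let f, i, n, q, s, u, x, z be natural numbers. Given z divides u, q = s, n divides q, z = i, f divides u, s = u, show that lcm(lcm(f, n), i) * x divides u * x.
Since q = s and s = u, q = u. Since n divides q, n divides u. f divides u, so lcm(f, n) divides u. Since z = i and z divides u, i divides u. lcm(f, n) divides u, so lcm(lcm(f, n), i) divides u. Then lcm(lcm(f, n), i) * x divides u * x.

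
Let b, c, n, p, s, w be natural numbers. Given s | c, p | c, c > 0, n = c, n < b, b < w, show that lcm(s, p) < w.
s | c and p | c, so lcm(s, p) | c. Because c > 0, lcm(s, p) ≤ c. From n = c and n < b, c < b. Since lcm(s, p) ≤ c, lcm(s, p) < b. From b < w, lcm(s, p) < w.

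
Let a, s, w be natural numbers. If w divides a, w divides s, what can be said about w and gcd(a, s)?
w divides gcd(a, s)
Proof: w divides a and w divides s. Because common divisors divide the gcd, w divides gcd(a, s).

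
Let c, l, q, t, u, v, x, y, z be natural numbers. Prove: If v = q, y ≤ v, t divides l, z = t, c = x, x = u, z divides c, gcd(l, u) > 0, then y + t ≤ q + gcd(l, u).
v = q and y ≤ v, therefore y ≤ q. c = x and x = u, hence c = u. z divides c, so z divides u. From z = t, t divides u. Since t divides l, t divides gcd(l, u). gcd(l, u) > 0, so t ≤ gcd(l, u). Since y ≤ q, y + t ≤ q + gcd(l, u).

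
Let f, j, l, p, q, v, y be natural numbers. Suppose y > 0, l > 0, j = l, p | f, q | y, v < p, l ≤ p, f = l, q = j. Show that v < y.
Since f = l and p | f, p | l. l > 0, so p ≤ l. l ≤ p, so p = l. Since v < p, v < l. Because q = j and j = l, q = l. q | y, so l | y. Since y > 0, l ≤ y. v < l, so v < y.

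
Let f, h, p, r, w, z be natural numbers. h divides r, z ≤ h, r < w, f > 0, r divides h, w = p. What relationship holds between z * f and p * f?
z * f < p * f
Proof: Because h divides r and r divides h, h = r. z ≤ h, so z ≤ r. Since r < w, z < w. From w = p, z < p. From f > 0, by multiplying by a positive, z * f < p * f.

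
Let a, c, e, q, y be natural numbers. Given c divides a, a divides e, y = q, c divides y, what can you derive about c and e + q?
c divides e + q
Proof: c divides a and a divides e, hence c divides e. y = q and c divides y, hence c divides q. Because c divides e, c divides e + q.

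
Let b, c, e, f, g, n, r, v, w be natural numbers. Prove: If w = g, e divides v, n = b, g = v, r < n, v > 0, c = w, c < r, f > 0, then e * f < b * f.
e divides v and v > 0, therefore e ≤ v. Because c = w and w = g, c = g. From c < r, g < r. Because n = b and r < n, r < b. g < r, so g < b. g = v, so v < b. Since e ≤ v, e < b. Since f > 0, by multiplying by a positive, e * f < b * f.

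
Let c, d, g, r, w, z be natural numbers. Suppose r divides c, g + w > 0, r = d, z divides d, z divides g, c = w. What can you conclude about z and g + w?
z ≤ g + w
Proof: c = w and r divides c, so r divides w. From r = d, d divides w. Since z divides d, z divides w. Since z divides g, z divides g + w. g + w > 0, so z ≤ g + w.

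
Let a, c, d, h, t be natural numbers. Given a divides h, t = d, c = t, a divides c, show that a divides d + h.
c = t and t = d, therefore c = d. Since a divides c, a divides d. Since a divides h, a divides d + h.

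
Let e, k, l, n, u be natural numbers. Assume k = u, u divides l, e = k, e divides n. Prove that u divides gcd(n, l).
e = k and e divides n, thus k divides n. Since k = u, u divides n. u divides l, so u divides gcd(n, l).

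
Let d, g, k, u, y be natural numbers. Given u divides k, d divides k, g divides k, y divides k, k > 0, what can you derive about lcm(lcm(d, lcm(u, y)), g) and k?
lcm(lcm(d, lcm(u, y)), g) ≤ k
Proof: u divides k and y divides k, thus lcm(u, y) divides k. d divides k, so lcm(d, lcm(u, y)) divides k. Since g divides k, lcm(lcm(d, lcm(u, y)), g) divides k. k > 0, so lcm(lcm(d, lcm(u, y)), g) ≤ k.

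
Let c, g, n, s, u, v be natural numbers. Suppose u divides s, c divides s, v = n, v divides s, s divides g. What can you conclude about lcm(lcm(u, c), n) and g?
lcm(lcm(u, c), n) divides g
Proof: u divides s and c divides s, hence lcm(u, c) divides s. From v = n and v divides s, n divides s. lcm(u, c) divides s, so lcm(lcm(u, c), n) divides s. s divides g, so lcm(lcm(u, c), n) divides g.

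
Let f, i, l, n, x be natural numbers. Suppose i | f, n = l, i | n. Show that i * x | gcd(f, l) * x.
n = l and i | n, thus i | l. i | f, so i | gcd(f, l). Then i * x | gcd(f, l) * x.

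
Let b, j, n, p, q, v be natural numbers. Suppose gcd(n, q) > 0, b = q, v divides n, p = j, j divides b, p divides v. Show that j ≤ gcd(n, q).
Because p = j and p divides v, j divides v. Since v divides n, j divides n. b = q and j divides b, therefore j divides q. j divides n, so j divides gcd(n, q). From gcd(n, q) > 0, j ≤ gcd(n, q).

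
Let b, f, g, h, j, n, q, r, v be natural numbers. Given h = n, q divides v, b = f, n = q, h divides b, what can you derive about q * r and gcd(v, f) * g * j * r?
q * r divides gcd(v, f) * g * j * r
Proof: h = n and n = q, therefore h = q. h divides b, so q divides b. b = f, so q divides f. Since q divides v, q divides gcd(v, f). Then q divides gcd(v, f) * g. Then q divides gcd(v, f) * g * j. Then q * r divides gcd(v, f) * g * j * r.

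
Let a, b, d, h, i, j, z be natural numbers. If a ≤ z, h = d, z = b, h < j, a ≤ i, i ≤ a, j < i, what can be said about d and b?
d < b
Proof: Because i ≤ a and a ≤ i, i = a. From h < j and j < i, h < i. h = d, so d < i. i = a, so d < a. Since z = b and a ≤ z, a ≤ b. Because d < a, d < b.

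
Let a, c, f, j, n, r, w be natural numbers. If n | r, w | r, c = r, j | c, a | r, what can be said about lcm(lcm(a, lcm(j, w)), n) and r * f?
lcm(lcm(a, lcm(j, w)), n) | r * f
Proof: Because c = r and j | c, j | r. Since w | r, lcm(j, w) | r. Since a | r, lcm(a, lcm(j, w)) | r. n | r, so lcm(lcm(a, lcm(j, w)), n) | r. Then lcm(lcm(a, lcm(j, w)), n) | r * f.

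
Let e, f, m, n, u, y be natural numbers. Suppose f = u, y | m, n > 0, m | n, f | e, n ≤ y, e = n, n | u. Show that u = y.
Because f = u and f | e, u | e. Since e = n, u | n. n | u, so u = n. Because y | m and m | n, y | n. n > 0, so y ≤ n. n ≤ y, so n = y. From u = n, u = y.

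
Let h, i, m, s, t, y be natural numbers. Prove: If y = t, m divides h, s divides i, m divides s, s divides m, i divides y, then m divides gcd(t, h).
Because s divides m and m divides s, s = m. From s divides i and i divides y, s divides y. y = t, so s divides t. Since s = m, m divides t. m divides h, so m divides gcd(t, h).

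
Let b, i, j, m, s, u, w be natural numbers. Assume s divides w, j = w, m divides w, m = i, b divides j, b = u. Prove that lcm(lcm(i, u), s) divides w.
m = i and m divides w, so i divides w. j = w and b divides j, hence b divides w. Since b = u, u divides w. From i divides w, lcm(i, u) divides w. Since s divides w, lcm(lcm(i, u), s) divides w.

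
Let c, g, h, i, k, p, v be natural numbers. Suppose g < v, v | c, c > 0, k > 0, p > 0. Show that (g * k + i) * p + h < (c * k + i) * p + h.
v | c and c > 0, hence v ≤ c. Since g < v, g < c. k > 0, so g * k < c * k. Then g * k + i < c * k + i. Since p > 0, (g * k + i) * p < (c * k + i) * p. Then (g * k + i) * p + h < (c * k + i) * p + h.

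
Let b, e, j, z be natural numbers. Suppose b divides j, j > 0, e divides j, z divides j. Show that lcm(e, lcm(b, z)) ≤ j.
b divides j and z divides j, therefore lcm(b, z) divides j. Since e divides j, lcm(e, lcm(b, z)) divides j. Since j > 0, lcm(e, lcm(b, z)) ≤ j.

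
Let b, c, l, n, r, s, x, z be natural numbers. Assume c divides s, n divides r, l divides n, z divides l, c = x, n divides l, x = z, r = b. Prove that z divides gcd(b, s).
n divides l and l divides n, so n = l. r = b and n divides r, thus n divides b. n = l, so l divides b. Since z divides l, z divides b. c = x and c divides s, thus x divides s. x = z, so z divides s. Since z divides b, z divides gcd(b, s).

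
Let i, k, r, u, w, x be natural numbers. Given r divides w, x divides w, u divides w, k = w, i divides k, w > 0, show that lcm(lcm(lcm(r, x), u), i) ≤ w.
r divides w and x divides w, thus lcm(r, x) divides w. Since u divides w, lcm(lcm(r, x), u) divides w. k = w and i divides k, hence i divides w. Since lcm(lcm(r, x), u) divides w, lcm(lcm(lcm(r, x), u), i) divides w. w > 0, so lcm(lcm(lcm(r, x), u), i) ≤ w.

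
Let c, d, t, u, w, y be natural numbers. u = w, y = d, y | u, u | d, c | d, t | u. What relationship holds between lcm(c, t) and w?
lcm(c, t) | w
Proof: From y = d and y | u, d | u. Since u | d, d = u. Since c | d, c | u. Since t | u, lcm(c, t) | u. u = w, so lcm(c, t) | w.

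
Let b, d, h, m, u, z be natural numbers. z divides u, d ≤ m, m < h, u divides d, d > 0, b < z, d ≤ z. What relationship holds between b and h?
b < h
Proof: z divides u and u divides d, thus z divides d. Since d > 0, z ≤ d. d ≤ z, so d = z. Because d ≤ m and m < h, d < h. Since d = z, z < h. Since b < z, b < h.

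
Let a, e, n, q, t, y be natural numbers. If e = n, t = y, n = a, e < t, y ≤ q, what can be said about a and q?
a < q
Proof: Since e = n and n = a, e = a. From t = y and e < t, e < y. e = a, so a < y. y ≤ q, so a < q.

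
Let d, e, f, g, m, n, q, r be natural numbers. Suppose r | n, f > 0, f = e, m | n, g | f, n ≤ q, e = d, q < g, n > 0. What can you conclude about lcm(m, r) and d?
lcm(m, r) < d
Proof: Since m | n and r | n, lcm(m, r) | n. n > 0, so lcm(m, r) ≤ n. From g | f and f > 0, g ≤ f. Since f = e, g ≤ e. Since q < g, q < e. e = d, so q < d. Since n ≤ q, n < d. Since lcm(m, r) ≤ n, lcm(m, r) < d.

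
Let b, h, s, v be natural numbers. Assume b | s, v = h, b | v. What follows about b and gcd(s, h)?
b | gcd(s, h)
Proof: v = h and b | v, therefore b | h. b | s, so b | gcd(s, h).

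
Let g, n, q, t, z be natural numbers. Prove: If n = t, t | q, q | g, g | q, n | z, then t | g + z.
q | g and g | q, thus q = g. t | q, so t | g. n = t and n | z, therefore t | z. t | g, so t | g + z.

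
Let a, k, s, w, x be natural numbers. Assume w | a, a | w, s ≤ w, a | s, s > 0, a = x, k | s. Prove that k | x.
Because w | a and a | w, w = a. Since s ≤ w, s ≤ a. a | s and s > 0, thus a ≤ s. Since s ≤ a, s = a. Since a = x, s = x. k | s, so k | x.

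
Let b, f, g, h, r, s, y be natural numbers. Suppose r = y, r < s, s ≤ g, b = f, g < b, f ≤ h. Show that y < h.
r < s and s ≤ g, thus r < g. r = y, so y < g. From b = f and g < b, g < f. Because y < g, y < f. f ≤ h, so y < h.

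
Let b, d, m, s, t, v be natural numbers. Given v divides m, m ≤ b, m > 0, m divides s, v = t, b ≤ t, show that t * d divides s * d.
m ≤ b and b ≤ t, therefore m ≤ t. Since v = t and v divides m, t divides m. m > 0, so t ≤ m. m ≤ t, so m = t. From m divides s, t divides s. Then t * d divides s * d.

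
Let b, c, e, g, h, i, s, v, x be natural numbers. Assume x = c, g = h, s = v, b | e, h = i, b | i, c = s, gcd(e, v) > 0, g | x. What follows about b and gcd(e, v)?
b ≤ gcd(e, v)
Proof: g = h and g | x, hence h | x. h = i, so i | x. x = c, so i | c. Since b | i, b | c. Since c = s, b | s. s = v, so b | v. Since b | e, b | gcd(e, v). Since gcd(e, v) > 0, b ≤ gcd(e, v).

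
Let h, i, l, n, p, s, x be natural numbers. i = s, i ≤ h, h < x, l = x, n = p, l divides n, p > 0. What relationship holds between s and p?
s < p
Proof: i = s and i ≤ h, so s ≤ h. h < x, so s < x. From n = p and l divides n, l divides p. Since l = x, x divides p. Because p > 0, x ≤ p. From s < x, s < p.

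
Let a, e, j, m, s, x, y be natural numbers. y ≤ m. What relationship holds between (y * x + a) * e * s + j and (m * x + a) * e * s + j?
(y * x + a) * e * s + j ≤ (m * x + a) * e * s + j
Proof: Because y ≤ m, by multiplying by a non-negative, y * x ≤ m * x. Then y * x + a ≤ m * x + a. By multiplying by a non-negative, (y * x + a) * e ≤ (m * x + a) * e. By multiplying by a non-negative, (y * x + a) * e * s ≤ (m * x + a) * e * s. Then (y * x + a) * e * s + j ≤ (m * x + a) * e * s + j.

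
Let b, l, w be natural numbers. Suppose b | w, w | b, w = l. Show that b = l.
b | w and w | b, so b = w. Since w = l, b = l.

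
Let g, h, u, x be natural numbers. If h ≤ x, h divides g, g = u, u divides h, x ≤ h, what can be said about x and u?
x = u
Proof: g = u and h divides g, hence h divides u. Since u divides h, u = h. Since h ≤ x and x ≤ h, h = x. u = h, so u = x. Then x = u.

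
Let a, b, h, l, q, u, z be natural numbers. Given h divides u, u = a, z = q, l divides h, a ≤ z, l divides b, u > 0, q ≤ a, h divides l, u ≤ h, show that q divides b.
l divides h and h divides l, therefore l = h. h divides u and u > 0, so h ≤ u. Since u ≤ h, h = u. Since l = h, l = u. u = a, so l = a. z = q and a ≤ z, hence a ≤ q. Since q ≤ a, a = q. Since l = a, l = q. Since l divides b, q divides b.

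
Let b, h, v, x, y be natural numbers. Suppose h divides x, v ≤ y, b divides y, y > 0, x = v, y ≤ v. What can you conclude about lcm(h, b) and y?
lcm(h, b) ≤ y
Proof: v ≤ y and y ≤ v, therefore v = y. x = v and h divides x, so h divides v. v = y, so h divides y. Since b divides y, lcm(h, b) divides y. y > 0, so lcm(h, b) ≤ y.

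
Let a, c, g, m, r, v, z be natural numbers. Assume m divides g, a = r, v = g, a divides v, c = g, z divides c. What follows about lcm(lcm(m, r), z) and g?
lcm(lcm(m, r), z) divides g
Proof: From v = g and a divides v, a divides g. Since a = r, r divides g. m divides g, so lcm(m, r) divides g. Because c = g and z divides c, z divides g. Since lcm(m, r) divides g, lcm(lcm(m, r), z) divides g.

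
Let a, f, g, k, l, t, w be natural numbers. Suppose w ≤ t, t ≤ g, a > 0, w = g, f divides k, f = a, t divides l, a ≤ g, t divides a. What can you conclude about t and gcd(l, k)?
t divides gcd(l, k)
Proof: Since w = g and w ≤ t, g ≤ t. t ≤ g, so g = t. Since a ≤ g, a ≤ t. t divides a and a > 0, hence t ≤ a. a ≤ t, so a = t. f = a, so f = t. f divides k, so t divides k. t divides l, so t divides gcd(l, k).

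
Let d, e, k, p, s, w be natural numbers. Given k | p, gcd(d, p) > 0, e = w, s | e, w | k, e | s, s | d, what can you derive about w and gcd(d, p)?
w ≤ gcd(d, p)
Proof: Since s | e and e | s, s = e. Because e = w, s = w. s | d, so w | d. w | k and k | p, thus w | p. Since w | d, w | gcd(d, p). gcd(d, p) > 0, so w ≤ gcd(d, p).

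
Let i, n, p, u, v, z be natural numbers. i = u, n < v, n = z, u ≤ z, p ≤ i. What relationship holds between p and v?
p < v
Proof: Since i = u and p ≤ i, p ≤ u. n = z and n < v, thus z < v. Since u ≤ z, u < v. p ≤ u, so p < v.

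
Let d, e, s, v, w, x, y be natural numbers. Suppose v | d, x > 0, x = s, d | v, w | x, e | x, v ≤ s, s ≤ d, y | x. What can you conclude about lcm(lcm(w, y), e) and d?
lcm(lcm(w, y), e) ≤ d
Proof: v | d and d | v, so v = d. Since v ≤ s, d ≤ s. Since s ≤ d, s = d. x = s, so x = d. w | x and y | x, hence lcm(w, y) | x. Since e | x, lcm(lcm(w, y), e) | x. Since x > 0, lcm(lcm(w, y), e) ≤ x. Since x = d, lcm(lcm(w, y), e) ≤ d.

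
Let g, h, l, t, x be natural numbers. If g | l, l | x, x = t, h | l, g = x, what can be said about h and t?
h | t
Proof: Since g = x and g | l, x | l. Since l | x, l = x. Since x = t, l = t. h | l, so h | t.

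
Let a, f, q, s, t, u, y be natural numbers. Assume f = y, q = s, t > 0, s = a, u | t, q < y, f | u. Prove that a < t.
From q = s and s = a, q = a. Because f = y and f | u, y | u. Since u | t, y | t. Since t > 0, y ≤ t. q < y, so q < t. Because q = a, a < t.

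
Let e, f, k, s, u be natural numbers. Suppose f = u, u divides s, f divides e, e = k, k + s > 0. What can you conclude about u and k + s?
u ≤ k + s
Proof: From f = u and f divides e, u divides e. Since e = k, u divides k. u divides s, so u divides k + s. k + s > 0, so u ≤ k + s.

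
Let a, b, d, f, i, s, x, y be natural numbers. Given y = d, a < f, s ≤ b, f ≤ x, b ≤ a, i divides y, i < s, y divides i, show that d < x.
i divides y and y divides i, hence i = y. Since y = d, i = d. From s ≤ b and b ≤ a, s ≤ a. Since a < f, s < f. f ≤ x, so s < x. Since i < s, i < x. Since i = d, d < x.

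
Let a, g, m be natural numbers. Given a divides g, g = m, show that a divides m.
g = m and a divides g. By substitution, a divides m.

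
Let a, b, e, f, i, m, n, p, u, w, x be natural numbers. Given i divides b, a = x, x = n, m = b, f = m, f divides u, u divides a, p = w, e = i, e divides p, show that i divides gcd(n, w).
Since a = x and x = n, a = n. f = m and f divides u, hence m divides u. Since m = b, b divides u. Because u divides a, b divides a. a = n, so b divides n. i divides b, so i divides n. Since e = i and e divides p, i divides p. Since p = w, i divides w. i divides n, so i divides gcd(n, w).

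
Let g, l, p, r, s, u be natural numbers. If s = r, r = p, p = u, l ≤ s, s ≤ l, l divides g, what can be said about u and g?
u divides g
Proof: s = r and r = p, therefore s = p. Since p = u, s = u. From l ≤ s and s ≤ l, l = s. l divides g, so s divides g. Since s = u, u divides g.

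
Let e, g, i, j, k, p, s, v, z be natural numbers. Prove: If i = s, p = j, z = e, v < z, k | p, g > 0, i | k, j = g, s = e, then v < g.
Because z = e and v < z, v < e. p = j and k | p, thus k | j. i | k, so i | j. Since i = s, s | j. Since s = e, e | j. j = g, so e | g. g > 0, so e ≤ g. v < e, so v < g.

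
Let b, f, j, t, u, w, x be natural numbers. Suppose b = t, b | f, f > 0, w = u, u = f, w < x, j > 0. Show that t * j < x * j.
Because b = t and b | f, t | f. f > 0, so t ≤ f. w = u and u = f, hence w = f. Since w < x, f < x. Because t ≤ f, t < x. j > 0, so t * j < x * j.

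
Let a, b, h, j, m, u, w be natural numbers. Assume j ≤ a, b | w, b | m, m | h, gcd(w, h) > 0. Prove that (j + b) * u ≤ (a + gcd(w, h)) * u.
From b | m and m | h, b | h. Because b | w, b | gcd(w, h). From gcd(w, h) > 0, b ≤ gcd(w, h). j ≤ a, so j + b ≤ a + gcd(w, h). Then (j + b) * u ≤ (a + gcd(w, h)) * u.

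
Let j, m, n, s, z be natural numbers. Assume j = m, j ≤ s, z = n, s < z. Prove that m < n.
z = n and s < z, thus s < n. Since j ≤ s, j < n. j = m, so m < n.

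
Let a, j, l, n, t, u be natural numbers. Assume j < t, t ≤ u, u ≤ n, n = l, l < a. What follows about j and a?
j < a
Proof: From j < t and t ≤ u, j < u. n = l and u ≤ n, thus u ≤ l. l < a, so u < a. j < u, so j < a.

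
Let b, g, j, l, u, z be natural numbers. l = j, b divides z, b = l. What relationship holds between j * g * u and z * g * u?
j * g * u divides z * g * u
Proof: b = l and b divides z, hence l divides z. From l = j, j divides z. Then j * g divides z * g. Then j * g * u divides z * g * u.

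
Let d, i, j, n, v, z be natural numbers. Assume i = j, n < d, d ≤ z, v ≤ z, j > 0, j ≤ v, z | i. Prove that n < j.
i = j and z | i, hence z | j. j > 0, so z ≤ j. j ≤ v and v ≤ z, hence j ≤ z. Since z ≤ j, z = j. Since d ≤ z, d ≤ j. Since n < d, n < j.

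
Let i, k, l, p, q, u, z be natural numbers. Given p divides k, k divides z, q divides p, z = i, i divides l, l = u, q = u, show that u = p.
Because q = u and q divides p, u divides p. Since p divides k and k divides z, p divides z. z = i, so p divides i. Since i divides l, p divides l. Since l = u, p divides u. From u divides p, u = p.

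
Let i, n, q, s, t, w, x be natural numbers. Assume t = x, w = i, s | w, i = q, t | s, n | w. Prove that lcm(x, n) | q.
w = i and i = q, so w = q. From t = x and t | s, x | s. Since s | w, x | w. Since n | w, lcm(x, n) | w. From w = q, lcm(x, n) | q.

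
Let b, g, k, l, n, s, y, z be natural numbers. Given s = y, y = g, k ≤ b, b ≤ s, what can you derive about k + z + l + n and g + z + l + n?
k + z + l + n ≤ g + z + l + n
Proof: s = y and y = g, therefore s = g. Since k ≤ b and b ≤ s, k ≤ s. Since s = g, k ≤ g. Then k + z ≤ g + z. Then k + z + l ≤ g + z + l. Then k + z + l + n ≤ g + z + l + n.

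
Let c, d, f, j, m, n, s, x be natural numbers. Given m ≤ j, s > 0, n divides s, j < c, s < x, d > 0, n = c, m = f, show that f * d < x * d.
m ≤ j and j < c, thus m < c. From m = f, f < c. n = c and n divides s, hence c divides s. From s > 0, c ≤ s. s < x, so c < x. f < c, so f < x. From d > 0, by multiplying by a positive, f * d < x * d.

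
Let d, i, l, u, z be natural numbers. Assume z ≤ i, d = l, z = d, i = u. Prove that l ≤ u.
z = d and d = l, therefore z = l. i = u and z ≤ i, hence z ≤ u. z = l, so l ≤ u.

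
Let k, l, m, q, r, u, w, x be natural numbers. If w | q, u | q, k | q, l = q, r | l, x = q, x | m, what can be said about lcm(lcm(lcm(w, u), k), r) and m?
lcm(lcm(lcm(w, u), k), r) | m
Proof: w | q and u | q, so lcm(w, u) | q. k | q, so lcm(lcm(w, u), k) | q. l = q and r | l, thus r | q. Since lcm(lcm(w, u), k) | q, lcm(lcm(lcm(w, u), k), r) | q. From x = q and x | m, q | m. Since lcm(lcm(lcm(w, u), k), r) | q, lcm(lcm(lcm(w, u), k), r) | m.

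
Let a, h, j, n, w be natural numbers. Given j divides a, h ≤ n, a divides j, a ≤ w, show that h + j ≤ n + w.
a divides j and j divides a, hence a = j. Since a ≤ w, j ≤ w. h ≤ n, so h + j ≤ n + w.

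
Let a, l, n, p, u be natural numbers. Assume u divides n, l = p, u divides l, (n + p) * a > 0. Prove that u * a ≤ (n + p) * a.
l = p and u divides l, therefore u divides p. u divides n, so u divides n + p. Then u * a divides (n + p) * a. (n + p) * a > 0, so u * a ≤ (n + p) * a.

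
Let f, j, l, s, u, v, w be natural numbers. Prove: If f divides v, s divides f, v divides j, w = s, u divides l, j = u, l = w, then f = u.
From j = u and v divides j, v divides u. f divides v, so f divides u. Because l = w and w = s, l = s. u divides l, so u divides s. Because s divides f, u divides f. f divides u, so f = u.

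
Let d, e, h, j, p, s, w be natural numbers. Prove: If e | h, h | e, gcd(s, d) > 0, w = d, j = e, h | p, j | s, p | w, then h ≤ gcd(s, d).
Because e | h and h | e, e = h. j = e and j | s, therefore e | s. Since e = h, h | s. w = d and p | w, hence p | d. Since h | p, h | d. Since h | s, h | gcd(s, d). gcd(s, d) > 0, so h ≤ gcd(s, d).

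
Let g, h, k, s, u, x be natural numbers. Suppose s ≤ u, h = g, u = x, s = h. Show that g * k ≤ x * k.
s = h and h = g, thus s = g. From s ≤ u, g ≤ u. u = x, so g ≤ x. Then g * k ≤ x * k.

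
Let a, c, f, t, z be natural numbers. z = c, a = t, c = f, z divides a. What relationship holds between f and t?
f divides t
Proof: z = c and z divides a, thus c divides a. c = f, so f divides a. Since a = t, f divides t.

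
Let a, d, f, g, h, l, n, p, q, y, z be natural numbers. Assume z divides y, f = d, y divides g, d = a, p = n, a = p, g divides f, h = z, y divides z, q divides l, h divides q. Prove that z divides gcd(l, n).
h = z and h divides q, thus z divides q. q divides l, so z divides l. Since d = a and a = p, d = p. p = n, so d = n. Since y divides z and z divides y, y = z. f = d and g divides f, therefore g divides d. From y divides g, y divides d. Since y = z, z divides d. Since d = n, z divides n. Since z divides l, z divides gcd(l, n).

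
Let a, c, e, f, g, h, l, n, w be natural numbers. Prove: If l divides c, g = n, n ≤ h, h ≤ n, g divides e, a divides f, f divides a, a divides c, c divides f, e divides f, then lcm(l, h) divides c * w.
From n ≤ h and h ≤ n, n = h. g = n, so g = h. g divides e, so h divides e. Since a divides f and f divides a, a = f. Since a divides c, f divides c. Since c divides f, f = c. e divides f, so e divides c. h divides e, so h divides c. Since l divides c, lcm(l, h) divides c. Then lcm(l, h) divides c * w.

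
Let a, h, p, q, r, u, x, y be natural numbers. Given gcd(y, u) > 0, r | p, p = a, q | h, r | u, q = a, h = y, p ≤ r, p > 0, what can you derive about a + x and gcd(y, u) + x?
a + x ≤ gcd(y, u) + x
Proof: From h = y and q | h, q | y. Since q = a, a | y. r | p and p > 0, so r ≤ p. p ≤ r, so r = p. p = a, so r = a. r | u, so a | u. Since a | y, a | gcd(y, u). gcd(y, u) > 0, so a ≤ gcd(y, u). Then a + x ≤ gcd(y, u) + x.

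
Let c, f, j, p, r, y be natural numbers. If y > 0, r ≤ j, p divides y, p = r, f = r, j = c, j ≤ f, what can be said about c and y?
c ≤ y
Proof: f = r and j ≤ f, therefore j ≤ r. Since r ≤ j, r = j. Since j = c, r = c. p = r and p divides y, so r divides y. Since y > 0, r ≤ y. Since r = c, c ≤ y.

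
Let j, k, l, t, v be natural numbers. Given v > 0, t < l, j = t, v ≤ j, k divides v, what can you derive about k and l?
k < l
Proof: Since k divides v and v > 0, k ≤ v. Because j = t and v ≤ j, v ≤ t. t < l, so v < l. k ≤ v, so k < l.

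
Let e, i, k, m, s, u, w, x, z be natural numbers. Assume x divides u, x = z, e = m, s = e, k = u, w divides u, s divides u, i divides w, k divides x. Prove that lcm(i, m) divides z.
From k = u and k divides x, u divides x. x divides u, so u = x. From x = z, u = z. i divides w and w divides u, hence i divides u. s = e and s divides u, therefore e divides u. Since e = m, m divides u. i divides u, so lcm(i, m) divides u. u = z, so lcm(i, m) divides z.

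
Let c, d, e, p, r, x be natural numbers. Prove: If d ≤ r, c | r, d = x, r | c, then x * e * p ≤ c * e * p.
r | c and c | r, therefore r = c. Since d = x and d ≤ r, x ≤ r. Because r = c, x ≤ c. Then x * e ≤ c * e. Then x * e * p ≤ c * e * p.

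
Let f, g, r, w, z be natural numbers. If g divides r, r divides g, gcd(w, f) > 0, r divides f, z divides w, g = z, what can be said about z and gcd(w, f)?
z ≤ gcd(w, f)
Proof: r divides g and g divides r, so r = g. Since g = z, r = z. Since r divides f, z divides f. z divides w, so z divides gcd(w, f). From gcd(w, f) > 0, z ≤ gcd(w, f).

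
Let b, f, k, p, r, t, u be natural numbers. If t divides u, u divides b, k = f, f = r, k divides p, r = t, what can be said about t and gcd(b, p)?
t divides gcd(b, p)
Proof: Since t divides u and u divides b, t divides b. f = r and r = t, thus f = t. k = f and k divides p, so f divides p. f = t, so t divides p. t divides b, so t divides gcd(b, p).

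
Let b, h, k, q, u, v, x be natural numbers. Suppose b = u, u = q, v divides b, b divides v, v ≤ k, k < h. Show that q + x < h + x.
From b = u and u = q, b = q. v divides b and b divides v, hence v = b. Because v ≤ k, b ≤ k. k < h, so b < h. Since b = q, q < h. Then q + x < h + x.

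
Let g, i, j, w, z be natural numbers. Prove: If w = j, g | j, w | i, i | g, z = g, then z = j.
w = j and w | i, so j | i. i | g, so j | g. g | j, so g = j. Since z = g, z = j.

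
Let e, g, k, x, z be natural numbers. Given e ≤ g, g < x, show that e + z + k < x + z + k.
Because e ≤ g and g < x, e < x. Then e + z < x + z. Then e + z + k < x + z + k.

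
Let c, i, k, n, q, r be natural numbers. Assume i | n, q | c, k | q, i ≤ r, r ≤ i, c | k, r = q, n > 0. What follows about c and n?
c ≤ n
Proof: i ≤ r and r ≤ i, thus i = r. From c | k and k | q, c | q. Because q | c, q = c. Since r = q, r = c. Since i = r, i = c. Since i | n, c | n. n > 0, so c ≤ n.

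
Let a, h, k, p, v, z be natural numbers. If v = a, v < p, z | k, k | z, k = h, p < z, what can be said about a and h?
a < h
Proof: Since v = a and v < p, a < p. z | k and k | z, so z = k. Since k = h, z = h. p < z, so p < h. a < p, so a < h.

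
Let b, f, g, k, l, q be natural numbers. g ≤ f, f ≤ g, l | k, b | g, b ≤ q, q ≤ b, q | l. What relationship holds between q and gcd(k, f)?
q | gcd(k, f)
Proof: From q | l and l | k, q | k. b ≤ q and q ≤ b, so b = q. g ≤ f and f ≤ g, thus g = f. Since b | g, b | f. b = q, so q | f. q | k, so q | gcd(k, f).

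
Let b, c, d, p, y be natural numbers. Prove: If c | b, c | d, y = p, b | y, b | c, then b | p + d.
Since y = p and b | y, b | p. c | b and b | c, thus c = b. c | d, so b | d. b | p, so b | p + d.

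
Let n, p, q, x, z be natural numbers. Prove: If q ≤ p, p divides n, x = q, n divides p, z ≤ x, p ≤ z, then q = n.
From p ≤ z and z ≤ x, p ≤ x. Since x = q, p ≤ q. From q ≤ p, q = p. Because p divides n and n divides p, p = n. Since q = p, q = n.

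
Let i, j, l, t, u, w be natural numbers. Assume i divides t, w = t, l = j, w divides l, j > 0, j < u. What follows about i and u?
i < u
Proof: From l = j and w divides l, w divides j. Since w = t, t divides j. Since i divides t, i divides j. j > 0, so i ≤ j. j < u, so i < u.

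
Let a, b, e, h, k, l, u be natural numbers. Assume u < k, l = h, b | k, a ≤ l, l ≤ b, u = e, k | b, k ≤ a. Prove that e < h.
k ≤ a and a ≤ l, therefore k ≤ l. From b | k and k | b, b = k. Since l ≤ b, l ≤ k. Since k ≤ l, k = l. Since l = h, k = h. Since u = e and u < k, e < k. k = h, so e < h.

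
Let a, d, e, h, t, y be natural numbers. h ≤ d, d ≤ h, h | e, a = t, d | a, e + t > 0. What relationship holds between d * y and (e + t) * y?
d * y ≤ (e + t) * y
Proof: h ≤ d and d ≤ h, so h = d. h | e, so d | e. a = t and d | a, therefore d | t. From d | e, d | e + t. e + t > 0, so d ≤ e + t. Then d * y ≤ (e + t) * y.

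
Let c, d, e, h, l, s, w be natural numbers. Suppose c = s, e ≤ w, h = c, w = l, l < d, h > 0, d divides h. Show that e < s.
h = c and c = s, thus h = s. From w = l and e ≤ w, e ≤ l. l < d, so e < d. d divides h and h > 0, so d ≤ h. Since e < d, e < h. Since h = s, e < s.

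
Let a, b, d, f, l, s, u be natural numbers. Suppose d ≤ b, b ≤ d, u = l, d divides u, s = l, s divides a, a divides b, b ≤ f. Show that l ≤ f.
d ≤ b and b ≤ d, thus d = b. u = l and d divides u, so d divides l. Since d = b, b divides l. s divides a and a divides b, hence s divides b. s = l, so l divides b. Since b divides l, b = l. From b ≤ f, l ≤ f.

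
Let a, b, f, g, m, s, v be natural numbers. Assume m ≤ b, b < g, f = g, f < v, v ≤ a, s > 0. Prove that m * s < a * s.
m ≤ b and b < g, thus m < g. f < v and v ≤ a, hence f < a. f = g, so g < a. Since m < g, m < a. Since s > 0, m * s < a * s.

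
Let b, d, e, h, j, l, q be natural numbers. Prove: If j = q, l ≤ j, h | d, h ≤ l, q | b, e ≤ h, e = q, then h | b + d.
Since e = q and e ≤ h, q ≤ h. Because j = q and l ≤ j, l ≤ q. Because h ≤ l, h ≤ q. Since q ≤ h, q = h. From q | b, h | b. Since h | d, h | b + d.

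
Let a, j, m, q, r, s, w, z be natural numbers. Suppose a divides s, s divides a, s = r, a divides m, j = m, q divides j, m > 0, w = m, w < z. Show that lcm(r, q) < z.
Because a divides s and s divides a, a = s. Since s = r, a = r. a divides m, so r divides m. j = m and q divides j, thus q divides m. r divides m, so lcm(r, q) divides m. From m > 0, lcm(r, q) ≤ m. Since w = m and w < z, m < z. Since lcm(r, q) ≤ m, lcm(r, q) < z.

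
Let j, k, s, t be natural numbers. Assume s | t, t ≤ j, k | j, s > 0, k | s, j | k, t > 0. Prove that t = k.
Because j | k and k | j, j = k. Because t ≤ j, t ≤ k. k | s and s > 0, so k ≤ s. s | t and t > 0, so s ≤ t. k ≤ s, so k ≤ t. t ≤ k, so t = k.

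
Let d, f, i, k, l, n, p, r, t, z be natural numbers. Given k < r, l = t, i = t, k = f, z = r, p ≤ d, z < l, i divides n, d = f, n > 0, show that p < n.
d = f and p ≤ d, so p ≤ f. From k = f and k < r, f < r. p ≤ f, so p < r. l = t and z < l, therefore z < t. z = r, so r < t. i divides n and n > 0, hence i ≤ n. i = t, so t ≤ n. Since r < t, r < n. p < r, so p < n.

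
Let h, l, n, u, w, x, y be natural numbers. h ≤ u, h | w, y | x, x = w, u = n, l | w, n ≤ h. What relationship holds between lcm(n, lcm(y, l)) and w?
lcm(n, lcm(y, l)) | w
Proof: u = n and h ≤ u, thus h ≤ n. n ≤ h, so h = n. h | w, so n | w. Because x = w and y | x, y | w. Because l | w, lcm(y, l) | w. n | w, so lcm(n, lcm(y, l)) | w.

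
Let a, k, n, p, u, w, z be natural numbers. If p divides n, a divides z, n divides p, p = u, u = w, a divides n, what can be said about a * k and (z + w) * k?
a * k divides (z + w) * k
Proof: From n divides p and p divides n, n = p. Since p = u, n = u. Since u = w, n = w. Because a divides n, a divides w. Since a divides z, a divides z + w. Then a * k divides (z + w) * k.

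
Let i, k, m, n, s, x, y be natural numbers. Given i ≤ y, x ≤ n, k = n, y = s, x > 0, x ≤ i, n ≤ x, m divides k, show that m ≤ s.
Since n ≤ x and x ≤ n, n = x. Since k = n, k = x. From m divides k, m divides x. x > 0, so m ≤ x. x ≤ i, so m ≤ i. y = s and i ≤ y, so i ≤ s. m ≤ i, so m ≤ s.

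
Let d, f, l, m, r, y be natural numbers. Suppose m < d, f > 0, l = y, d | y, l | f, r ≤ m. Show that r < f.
r ≤ m and m < d, hence r < d. Because l = y and l | f, y | f. Since d | y, d | f. Since f > 0, d ≤ f. r < d, so r < f.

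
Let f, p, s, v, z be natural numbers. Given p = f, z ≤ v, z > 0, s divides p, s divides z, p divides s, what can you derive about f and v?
f ≤ v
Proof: Since s divides p and p divides s, s = p. p = f, so s = f. s divides z and z > 0, so s ≤ z. Since z ≤ v, s ≤ v. s = f, so f ≤ v.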